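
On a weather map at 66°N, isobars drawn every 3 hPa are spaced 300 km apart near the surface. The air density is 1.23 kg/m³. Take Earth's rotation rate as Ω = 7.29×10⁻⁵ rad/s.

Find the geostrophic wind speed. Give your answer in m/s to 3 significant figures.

Coriolis parameter at 66°N:
f = 2Ω sin φ = 2 × 7.29×10⁻⁵ × sin 66° = 1.33×10⁻⁴ s⁻¹
Pressure gradient: |∂P/∂n| = 300 Pa / 300000 m = 1.00×10⁻³ Pa/m
Geostrophic balance (pressure-gradient force = Coriolis force):
V_g = (1/(fρ)) |∂P/∂n| = 1.00×10⁻³ / (1.33×10⁻⁴ × 1.23) = 6.10 m/s

6.10 m/s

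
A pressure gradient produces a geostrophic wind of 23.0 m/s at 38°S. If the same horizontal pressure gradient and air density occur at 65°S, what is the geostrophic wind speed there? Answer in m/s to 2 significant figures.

16 m/s

With the same pressure gradient and density, V_g ∝ 1/f ∝ 1/sin φ.
V₂ = V₁ · sin φ₁ / sin φ₂ = 23.0 × sin 38° / sin 65°
V₂ = 23.0 × 0.6157/0.9063 = 16 m/s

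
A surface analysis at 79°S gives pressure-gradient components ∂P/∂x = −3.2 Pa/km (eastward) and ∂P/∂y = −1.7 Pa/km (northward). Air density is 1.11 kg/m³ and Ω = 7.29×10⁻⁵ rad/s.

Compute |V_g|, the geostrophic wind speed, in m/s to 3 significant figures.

Coriolis parameter at 79°S:
f = 2Ω sin φ = 2 × 7.29×10⁻⁵ × sin 79° = 1.43×10⁻⁴ s⁻¹
In the Southern Hemisphere f is negative: f = −1.43×10⁻⁴ s⁻¹.
Component geostrophic relations (x east, y north):
u_g = −(1/(fρ)) ∂P/∂y,  v_g = (1/(fρ)) ∂P/∂x
u_g = −(−1.7×10⁻³)/(−1.43×10⁻⁴ × 1.11) = −10.7 m/s;  v_g = (−3.2×10⁻³)/(−1.43×10⁻⁴ × 1.11) = 20.1 m/s
|V_g| = √(u_g² + v_g²) = 22.8 m/s

22.8 m/s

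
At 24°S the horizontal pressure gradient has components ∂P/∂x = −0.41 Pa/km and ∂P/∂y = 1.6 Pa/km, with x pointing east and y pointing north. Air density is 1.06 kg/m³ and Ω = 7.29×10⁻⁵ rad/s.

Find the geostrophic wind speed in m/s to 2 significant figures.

Coriolis parameter at 24°S:
f = 2Ω sin φ = 2 × 7.29×10⁻⁵ × sin 24° = 5.93×10⁻⁵ s⁻¹
In the Southern Hemisphere f is negative: f = −5.93×10⁻⁵ s⁻¹.
Component geostrophic relations (x east, y north):
u_g = −(1/(fρ)) ∂P/∂y,  v_g = (1/(fρ)) ∂P/∂x
u_g = −(1.6×10⁻³)/(−5.93×10⁻⁵ × 1.06) = 25.5 m/s;  v_g = (−0.41×10⁻³)/(−5.93×10⁻⁵ × 1.06) = 6.52 m/s
|V_g| = √(u_g² + v_g²) = 26.3 m/s

26 m/s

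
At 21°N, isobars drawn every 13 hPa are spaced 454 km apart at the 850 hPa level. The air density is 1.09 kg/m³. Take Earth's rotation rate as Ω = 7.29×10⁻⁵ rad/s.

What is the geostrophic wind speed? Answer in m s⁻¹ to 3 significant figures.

50.3 m s⁻¹

Coriolis parameter at 21°N:
f = 2Ω sin φ = 2 × 7.29×10⁻⁵ × sin 21° = 5.23×10⁻⁵ s⁻¹
Pressure gradient: |∂P/∂n| = 1300 Pa / 454000 m = 2.86×10⁻³ Pa/m
Geostrophic balance (pressure-gradient force = Coriolis force):
V_g = (1/(fρ)) |∂P/∂n| = 2.86×10⁻³ / (5.23×10⁻⁵ × 1.09) = 50.3 m/s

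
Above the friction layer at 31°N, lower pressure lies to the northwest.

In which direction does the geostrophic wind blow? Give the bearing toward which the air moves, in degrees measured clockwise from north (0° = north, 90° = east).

The pressure-gradient force points toward the northwest (bearing 315°).
Geostrophic balance: in the Northern Hemisphere the Coriolis force deflects motion to the right, so the geostrophic wind blows 90° to the right of the pressure-gradient force (low pressure on the left).
Rotating 315° by 90° clockwise gives 045° — the wind blows toward the northeast.

045°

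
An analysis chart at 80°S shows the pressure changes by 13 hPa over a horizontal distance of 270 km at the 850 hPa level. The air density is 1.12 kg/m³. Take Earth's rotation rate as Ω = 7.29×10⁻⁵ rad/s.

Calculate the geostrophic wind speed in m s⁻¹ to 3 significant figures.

29.9 m s⁻¹

Coriolis parameter at 80°S:
f = 2Ω sin φ = 2 × 7.29×10⁻⁵ × sin 80° = 1.44×10⁻⁴ s⁻¹
Pressure gradient: |∂P/∂n| = 1300 Pa / 270000 m = 4.81×10⁻³ Pa/m
Geostrophic balance (pressure-gradient force = Coriolis force):
V_g = (1/(fρ)) |∂P/∂n| = 4.81×10⁻³ / (1.44×10⁻⁴ × 1.12) = 29.9 m/s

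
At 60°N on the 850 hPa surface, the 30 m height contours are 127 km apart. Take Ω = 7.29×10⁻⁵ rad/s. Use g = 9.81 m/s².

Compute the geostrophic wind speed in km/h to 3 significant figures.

Coriolis parameter at 60°N:
f = 2Ω sin φ = 2 × 7.29×10⁻⁵ × sin 60° = 1.26×10⁻⁴ s⁻¹
Height gradient: |∂Z/∂n| = 30 m / 127000 m = 2.36×10⁻⁴
On a pressure surface, geostrophic balance gives V_g = (g/f)|∂Z/∂n|:
V_g = 9.81 × 2.36×10⁻⁴ / 1.26×10⁻⁴ = 18.4 m/s
Converting: 18.4 m/s × 3.6 = 66.1 km/h

66.1 km/h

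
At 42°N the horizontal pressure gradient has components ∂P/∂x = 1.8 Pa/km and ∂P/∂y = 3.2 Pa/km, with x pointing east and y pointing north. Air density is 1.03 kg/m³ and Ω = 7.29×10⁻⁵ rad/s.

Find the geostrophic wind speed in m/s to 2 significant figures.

37 m/s

Coriolis parameter at 42°N:
f = 2Ω sin φ = 2 × 7.29×10⁻⁵ × sin 42° = 9.76×10⁻⁵ s⁻¹
Component geostrophic relations (x east, y north):
u_g = −(1/(fρ)) ∂P/∂y,  v_g = (1/(fρ)) ∂P/∂x
u_g = −(3.2×10⁻³)/(9.76×10⁻⁵ × 1.03) = −31.8 m/s;  v_g = (1.8×10⁻³)/(9.76×10⁻⁵ × 1.03) = 17.9 m/s
|V_g| = √(u_g² + v_g²) = 36.5 m/s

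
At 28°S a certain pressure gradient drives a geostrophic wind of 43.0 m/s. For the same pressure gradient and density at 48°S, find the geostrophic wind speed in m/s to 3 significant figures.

With the same pressure gradient and density, V_g ∝ 1/f ∝ 1/sin φ.
V₂ = V₁ · sin φ₁ / sin φ₂ = 43.0 × sin 28° / sin 48°
V₂ = 43.0 × 0.4695/0.7431 = 27.2 m/s

27.2 m/s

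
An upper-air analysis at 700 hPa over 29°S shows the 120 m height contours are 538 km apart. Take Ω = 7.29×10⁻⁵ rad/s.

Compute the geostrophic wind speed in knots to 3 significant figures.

Coriolis parameter at 29°S:
f = 2Ω sin φ = 2 × 7.29×10⁻⁵ × sin 29° = 7.07×10⁻⁵ s⁻¹
Height gradient: |∂Z/∂n| = 120 m / 538000 m = 2.23×10⁻⁴
On a pressure surface, geostrophic balance gives V_g = (g/f)|∂Z/∂n|:
V_g = 9.81 × 2.23×10⁻⁴ / 7.07×10⁻⁵ = 31.0 m/s
Converting: 31.0 m/s × 1.944 = 60.2 knots

60.2 knots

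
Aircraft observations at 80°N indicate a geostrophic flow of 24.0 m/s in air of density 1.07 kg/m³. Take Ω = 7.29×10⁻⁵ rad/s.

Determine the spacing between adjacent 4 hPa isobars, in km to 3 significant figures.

108 km

Coriolis parameter at 80°N:
f = 2Ω sin φ = 2 × 7.29×10⁻⁵ × sin 80° = 1.44×10⁻⁴ s⁻¹
Geostrophic balance rearranged: |∂P/∂n| = f ρ V_g
|∂P/∂n| = 1.44×10⁻⁴ × 1.07 × 24.0 = 3.69×10⁻³ Pa/m
Isobar spacing: Δn = ΔP/|∂P/∂n| = 400 Pa / 3.69×10⁻³ Pa/m = 108482 m ≈ 108 km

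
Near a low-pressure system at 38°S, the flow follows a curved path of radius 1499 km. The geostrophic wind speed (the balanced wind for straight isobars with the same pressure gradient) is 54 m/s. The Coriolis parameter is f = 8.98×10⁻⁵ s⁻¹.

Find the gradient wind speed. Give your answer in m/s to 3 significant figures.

Around a low, centrifugal force acts outward with Coriolis, so pressure-gradient force balances both:
(1/ρ)|∂P/∂n| = fV + V²/R  →  V² + fR·V − fR·V_g = 0
With fR = 8.98×10⁻⁵ × 1499×10³ m = 135 m/s:
V = [−fR + √((fR)² + 4 fR V_g)]/2 = [−135 + √(135² + 4×135×54)]/2 = 41.3 m/s
Subgeostrophic (V < V_g = 54 m/s), as expected around a low.

41.3 m/s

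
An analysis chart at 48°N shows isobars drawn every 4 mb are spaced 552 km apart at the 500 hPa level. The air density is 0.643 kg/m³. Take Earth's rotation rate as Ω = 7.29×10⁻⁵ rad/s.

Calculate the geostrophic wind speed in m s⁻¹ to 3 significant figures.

Coriolis parameter at 48°N:
f = 2Ω sin φ = 2 × 7.29×10⁻⁵ × sin 48° = 1.08×10⁻⁴ s⁻¹
Pressure gradient: |∂P/∂n| = 400 Pa / 552000 m = 7.25×10⁻⁴ Pa/m
Geostrophic balance (pressure-gradient force = Coriolis force):
V_g = (1/(fρ)) |∂P/∂n| = 7.25×10⁻⁴ / (1.08×10⁻⁴ × 0.643) = 10.4 m/s

10.4 m s⁻¹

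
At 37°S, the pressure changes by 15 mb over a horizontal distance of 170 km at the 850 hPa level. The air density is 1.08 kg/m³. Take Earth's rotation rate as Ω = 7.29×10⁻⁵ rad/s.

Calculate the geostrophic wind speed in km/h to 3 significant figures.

335 km/h

Coriolis parameter at 37°S:
f = 2Ω sin φ = 2 × 7.29×10⁻⁵ × sin 37° = 8.77×10⁻⁵ s⁻¹
Pressure gradient: |∂P/∂n| = 1500 Pa / 170000 m = 8.82×10⁻³ Pa/m
Geostrophic balance (pressure-gradient force = Coriolis force):
V_g = (1/(fρ)) |∂P/∂n| = 8.82×10⁻³ / (8.77×10⁻⁵ × 1.08) = 93.1 m/s
Converting: 93.1 m/s × 3.6 = 335 km/h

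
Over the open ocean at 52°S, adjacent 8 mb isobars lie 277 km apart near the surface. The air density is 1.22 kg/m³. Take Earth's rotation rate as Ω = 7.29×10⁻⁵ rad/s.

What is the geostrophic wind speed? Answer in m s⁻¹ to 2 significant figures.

21 m s⁻¹

Coriolis parameter at 52°S:
f = 2Ω sin φ = 2 × 7.29×10⁻⁵ × sin 52° = 1.15×10⁻⁴ s⁻¹
Pressure gradient: |∂P/∂n| = 800 Pa / 277000 m = 2.89×10⁻³ Pa/m
Geostrophic balance (pressure-gradient force = Coriolis force):
V_g = (1/(fρ)) |∂P/∂n| = 2.89×10⁻³ / (1.15×10⁻⁴ × 1.22) = 20.6 m/s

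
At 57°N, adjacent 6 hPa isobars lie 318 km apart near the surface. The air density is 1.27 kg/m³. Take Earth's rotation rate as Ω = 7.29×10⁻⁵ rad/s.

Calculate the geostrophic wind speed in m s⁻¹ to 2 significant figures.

12 m s⁻¹

Coriolis parameter at 57°N:
f = 2Ω sin φ = 2 × 7.29×10⁻⁵ × sin 57° = 1.22×10⁻⁴ s⁻¹
Pressure gradient: |∂P/∂n| = 600 Pa / 318000 m = 1.89×10⁻³ Pa/m
Geostrophic balance (pressure-gradient force = Coriolis force):
V_g = (1/(fρ)) |∂P/∂n| = 1.89×10⁻³ / (1.22×10⁻⁴ × 1.27) = 12.1 m/s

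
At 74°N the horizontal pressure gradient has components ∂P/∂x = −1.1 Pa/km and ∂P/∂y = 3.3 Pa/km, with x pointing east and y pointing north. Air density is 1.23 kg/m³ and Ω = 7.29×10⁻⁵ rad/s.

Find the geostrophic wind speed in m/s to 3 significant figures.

Coriolis parameter at 74°N:
f = 2Ω sin φ = 2 × 7.29×10⁻⁵ × sin 74° = 1.40×10⁻⁴ s⁻¹
Component geostrophic relations (x east, y north):
u_g = −(1/(fρ)) ∂P/∂y,  v_g = (1/(fρ)) ∂P/∂x
u_g = −(3.3×10⁻³)/(1.40×10⁻⁴ × 1.23) = −19.1 m/s;  v_g = (−1.1×10⁻³)/(1.40×10⁻⁴ × 1.23) = −6.38 m/s
|V_g| = √(u_g² + v_g²) = 20.2 m/s

20.2 m/s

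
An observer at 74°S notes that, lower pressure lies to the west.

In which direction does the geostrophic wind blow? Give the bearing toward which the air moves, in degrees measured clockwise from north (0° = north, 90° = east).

180°

The pressure-gradient force points toward the west (bearing 270°).
Geostrophic balance: in the Southern Hemisphere the Coriolis force deflects motion to the left, so the geostrophic wind blows 90° to the left of the pressure-gradient force (low pressure on the right).
Rotating 270° by 90° counterclockwise gives 180° — the wind blows toward the south.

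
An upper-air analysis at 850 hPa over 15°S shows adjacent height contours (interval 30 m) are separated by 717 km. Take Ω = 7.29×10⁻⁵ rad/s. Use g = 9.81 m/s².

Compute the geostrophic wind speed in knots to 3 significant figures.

Coriolis parameter at 15°S:
f = 2Ω sin φ = 2 × 7.29×10⁻⁵ × sin 15° = 3.77×10⁻⁵ s⁻¹
Height gradient: |∂Z/∂n| = 30 m / 717000 m = 4.18×10⁻⁵
On a pressure surface, geostrophic balance gives V_g = (g/f)|∂Z/∂n|:
V_g = 9.81 × 4.18×10⁻⁵ / 3.77×10⁻⁵ = 10.9 m/s
Converting: 10.9 m/s × 1.944 = 21.1 knots

21.1 knots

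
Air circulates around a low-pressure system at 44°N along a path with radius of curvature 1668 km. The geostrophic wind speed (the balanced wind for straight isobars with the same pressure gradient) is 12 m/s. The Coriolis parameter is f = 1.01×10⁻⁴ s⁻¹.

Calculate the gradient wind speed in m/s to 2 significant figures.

11 m/s

Around a low, centrifugal force acts outward with Coriolis, so pressure-gradient force balances both:
(1/ρ)|∂P/∂n| = fV + V²/R  →  V² + fR·V − fR·V_g = 0
With fR = 1.01×10⁻⁴ × 1668×10³ m = 168 m/s:
V = [−fR + √((fR)² + 4 fR V_g)]/2 = [−168 + √(168² + 4×168×12)]/2 = 11.2 m/s
Subgeostrophic (V < V_g = 12 m/s), as expected around a low.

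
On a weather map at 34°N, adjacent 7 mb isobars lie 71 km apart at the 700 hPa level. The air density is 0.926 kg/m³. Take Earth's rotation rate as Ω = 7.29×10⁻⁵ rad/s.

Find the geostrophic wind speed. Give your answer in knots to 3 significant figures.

254 knots

Coriolis parameter at 34°N:
f = 2Ω sin φ = 2 × 7.29×10⁻⁵ × sin 34° = 8.15×10⁻⁵ s⁻¹
Pressure gradient: |∂P/∂n| = 700 Pa / 71000 m = 9.86×10⁻³ Pa/m
Geostrophic balance (pressure-gradient force = Coriolis force):
V_g = (1/(fρ)) |∂P/∂n| = 9.86×10⁻³ / (8.15×10⁻⁵ × 0.926) = 131 m/s
Converting: 131 m/s × 1.944 = 254 knots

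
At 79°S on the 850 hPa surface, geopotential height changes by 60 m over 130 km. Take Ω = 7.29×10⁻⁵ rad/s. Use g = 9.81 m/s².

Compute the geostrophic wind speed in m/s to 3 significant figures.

31.6 m/s

Coriolis parameter at 79°S:
f = 2Ω sin φ = 2 × 7.29×10⁻⁵ × sin 79° = 1.43×10⁻⁴ s⁻¹
Height gradient: |∂Z/∂n| = 60 m / 130000 m = 4.62×10⁻⁴
On a pressure surface, geostrophic balance gives V_g = (g/f)|∂Z/∂n|:
V_g = 9.81 × 4.62×10⁻⁴ / 1.43×10⁻⁴ = 31.6 m/s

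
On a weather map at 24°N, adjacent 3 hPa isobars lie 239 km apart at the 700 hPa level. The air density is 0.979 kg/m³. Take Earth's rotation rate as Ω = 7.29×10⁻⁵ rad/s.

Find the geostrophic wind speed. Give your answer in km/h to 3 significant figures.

77.8 km/h

Coriolis parameter at 24°N:
f = 2Ω sin φ = 2 × 7.29×10⁻⁵ × sin 24° = 5.93×10⁻⁵ s⁻¹
Pressure gradient: |∂P/∂n| = 300 Pa / 239000 m = 1.26×10⁻³ Pa/m
Geostrophic balance (pressure-gradient force = Coriolis force):
V_g = (1/(fρ)) |∂P/∂n| = 1.26×10⁻³ / (5.93×10⁻⁵ × 0.979) = 21.6 m/s
Converting: 21.6 m/s × 3.6 = 77.8 km/h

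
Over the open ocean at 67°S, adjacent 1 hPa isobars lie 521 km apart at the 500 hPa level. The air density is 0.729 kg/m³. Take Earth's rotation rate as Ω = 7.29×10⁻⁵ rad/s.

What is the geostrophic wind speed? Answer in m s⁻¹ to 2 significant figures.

Coriolis parameter at 67°S:
f = 2Ω sin φ = 2 × 7.29×10⁻⁵ × sin 67° = 1.34×10⁻⁴ s⁻¹
Pressure gradient: |∂P/∂n| = 100 Pa / 521000 m = 1.92×10⁻⁴ Pa/m
Geostrophic balance (pressure-gradient force = Coriolis force):
V_g = (1/(fρ)) |∂P/∂n| = 1.92×10⁻⁴ / (1.34×10⁻⁴ × 0.729) = 1.96 m/s

2.0 m s⁻¹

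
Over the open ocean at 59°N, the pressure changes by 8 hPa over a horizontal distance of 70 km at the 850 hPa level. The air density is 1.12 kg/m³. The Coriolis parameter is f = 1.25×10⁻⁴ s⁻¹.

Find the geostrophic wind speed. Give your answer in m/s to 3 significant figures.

81.6 m/s

Pressure gradient: |∂P/∂n| = 800 Pa / 70000 m = 1.14×10⁻² Pa/m
Geostrophic balance (pressure-gradient force = Coriolis force):
V_g = (1/(fρ)) |∂P/∂n| = 1.14×10⁻² / (1.25×10⁻⁴ × 1.12) = 81.6 m/s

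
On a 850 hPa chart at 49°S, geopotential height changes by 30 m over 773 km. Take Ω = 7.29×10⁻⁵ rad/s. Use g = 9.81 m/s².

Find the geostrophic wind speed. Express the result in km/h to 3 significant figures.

12.5 km/h

Coriolis parameter at 49°S:
f = 2Ω sin φ = 2 × 7.29×10⁻⁵ × sin 49° = 1.10×10⁻⁴ s⁻¹
Height gradient: |∂Z/∂n| = 30 m / 773000 m = 3.88×10⁻⁵
On a pressure surface, geostrophic balance gives V_g = (g/f)|∂Z/∂n|:
V_g = 9.81 × 3.88×10⁻⁵ / 1.10×10⁻⁴ = 3.46 m/s
Converting: 3.46 m/s × 3.6 = 12.5 km/h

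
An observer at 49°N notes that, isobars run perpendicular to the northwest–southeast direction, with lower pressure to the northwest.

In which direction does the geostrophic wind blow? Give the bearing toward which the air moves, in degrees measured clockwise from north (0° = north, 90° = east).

045°

The pressure-gradient force points toward the northwest (bearing 315°).
Geostrophic balance: in the Northern Hemisphere the Coriolis force deflects motion to the right, so the geostrophic wind blows 90° to the right of the pressure-gradient force (low pressure on the left).
Rotating 315° by 90° clockwise gives 045° — the wind blows toward the northeast.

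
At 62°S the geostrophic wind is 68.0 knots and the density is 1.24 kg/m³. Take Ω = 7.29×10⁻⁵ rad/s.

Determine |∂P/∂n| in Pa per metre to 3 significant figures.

Coriolis parameter at 62°S:
f = 2Ω sin φ = 2 × 7.29×10⁻⁵ × sin 62° = 1.29×10⁻⁴ s⁻¹
Wind speed in SI: 68.0 knots = 35.0 m/s
Geostrophic balance rearranged: |∂P/∂n| = f ρ V_g
|∂P/∂n| = 1.29×10⁻⁴ × 1.24 × 35.0 = 5.58×10⁻³ Pa/m

5.58×10⁻³ Pa/m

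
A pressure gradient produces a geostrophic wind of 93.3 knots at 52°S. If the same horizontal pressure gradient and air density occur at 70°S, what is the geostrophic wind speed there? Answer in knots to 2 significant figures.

78 knots

With the same pressure gradient and density, V_g ∝ 1/f ∝ 1/sin φ.
V₂ = V₁ · sin φ₁ / sin φ₂ = 93.3 × sin 52° / sin 70°
V₂ = 93.3 × 0.7880/0.9397 = 78 knots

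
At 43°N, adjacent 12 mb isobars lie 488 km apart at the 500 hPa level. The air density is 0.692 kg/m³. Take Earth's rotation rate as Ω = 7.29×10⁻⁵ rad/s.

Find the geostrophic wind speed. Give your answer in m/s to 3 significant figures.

Coriolis parameter at 43°N:
f = 2Ω sin φ = 2 × 7.29×10⁻⁵ × sin 43° = 9.94×10⁻⁵ s⁻¹
Pressure gradient: |∂P/∂n| = 1200 Pa / 488000 m = 2.46×10⁻³ Pa/m
Geostrophic balance (pressure-gradient force = Coriolis force):
V_g = (1/(fρ)) |∂P/∂n| = 2.46×10⁻³ / (9.94×10⁻⁵ × 0.692) = 35.7 m/s

35.7 m/s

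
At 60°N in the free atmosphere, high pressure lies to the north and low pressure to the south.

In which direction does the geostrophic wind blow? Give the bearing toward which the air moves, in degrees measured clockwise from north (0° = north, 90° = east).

270°

The pressure-gradient force points toward the south (bearing 180°).
Geostrophic balance: in the Northern Hemisphere the Coriolis force deflects motion to the right, so the geostrophic wind blows 90° to the right of the pressure-gradient force (low pressure on the left).
Rotating 180° by 90° clockwise gives 270° — the wind blows toward the west.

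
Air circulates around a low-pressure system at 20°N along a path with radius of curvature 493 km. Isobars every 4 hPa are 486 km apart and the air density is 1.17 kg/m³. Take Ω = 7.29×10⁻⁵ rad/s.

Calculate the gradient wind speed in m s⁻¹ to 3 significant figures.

10.0 m s⁻¹

Coriolis parameter at 20°N:
f = 2Ω sin φ = 2 × 7.29×10⁻⁵ × sin 20° = 4.99×10⁻⁵ s⁻¹
Pressure gradient: |∂P/∂n| = 400 Pa / 486000 m = 8.23×10⁻⁴ Pa/m
Geostrophic speed: V_g = |∂P/∂n|/(fρ) = 8.23×10⁻⁴/(4.99×10⁻⁵ × 1.17) = 14.1 m/s
Around a low, centrifugal force acts outward with Coriolis, so pressure-gradient force balances both:
(1/ρ)|∂P/∂n| = fV + V²/R  →  V² + fR·V − fR·V_g = 0
With fR = 4.99×10⁻⁵ × 493×10³ m = 24.6 m/s:
V = [−fR + √((fR)² + 4 fR V_g)]/2 = [−24.6 + √(24.6² + 4×24.6×14.1)]/2 = 10 m/s
Subgeostrophic (V < V_g = 14.1 m/s), as expected around a low.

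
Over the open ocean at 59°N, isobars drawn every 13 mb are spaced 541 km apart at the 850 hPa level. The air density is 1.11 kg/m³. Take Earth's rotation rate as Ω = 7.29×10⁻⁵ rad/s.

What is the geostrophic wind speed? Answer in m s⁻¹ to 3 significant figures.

Coriolis parameter at 59°N:
f = 2Ω sin φ = 2 × 7.29×10⁻⁵ × sin 59° = 1.25×10⁻⁴ s⁻¹
Pressure gradient: |∂P/∂n| = 1300 Pa / 541000 m = 2.40×10⁻³ Pa/m
Geostrophic balance (pressure-gradient force = Coriolis force):
V_g = (1/(fρ)) |∂P/∂n| = 2.40×10⁻³ / (1.25×10⁻⁴ × 1.11) = 17.3 m/s

17.3 m s⁻¹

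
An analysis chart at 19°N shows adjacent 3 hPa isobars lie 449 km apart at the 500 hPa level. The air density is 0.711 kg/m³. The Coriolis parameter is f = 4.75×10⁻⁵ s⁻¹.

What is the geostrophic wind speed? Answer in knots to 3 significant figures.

38.5 knots

Pressure gradient: |∂P/∂n| = 300 Pa / 449000 m = 6.68×10⁻⁴ Pa/m
Geostrophic balance (pressure-gradient force = Coriolis force):
V_g = (1/(fρ)) |∂P/∂n| = 6.68×10⁻⁴ / (4.75×10⁻⁵ × 0.711) = 19.8 m/s
Converting: 19.8 m/s × 1.944 = 38.5 knots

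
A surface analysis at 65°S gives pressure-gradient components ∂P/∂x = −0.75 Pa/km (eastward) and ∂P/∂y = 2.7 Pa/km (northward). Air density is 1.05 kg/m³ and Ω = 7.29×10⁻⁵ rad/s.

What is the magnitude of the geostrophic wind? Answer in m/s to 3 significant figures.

Coriolis parameter at 65°S:
f = 2Ω sin φ = 2 × 7.29×10⁻⁵ × sin 65° = 1.32×10⁻⁴ s⁻¹
In the Southern Hemisphere f is negative: f = −1.32×10⁻⁴ s⁻¹.
Component geostrophic relations (x east, y north):
u_g = −(1/(fρ)) ∂P/∂y,  v_g = (1/(fρ)) ∂P/∂x
u_g = −(2.7×10⁻³)/(−1.32×10⁻⁴ × 1.05) = 19.5 m/s;  v_g = (−0.75×10⁻³)/(−1.32×10⁻⁴ × 1.05) = 5.41 m/s
|V_g| = √(u_g² + v_g²) = 20.2 m/s

20.2 m/s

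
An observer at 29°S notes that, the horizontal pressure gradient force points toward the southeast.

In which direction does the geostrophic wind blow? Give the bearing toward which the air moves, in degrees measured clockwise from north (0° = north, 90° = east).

The pressure-gradient force points toward the southeast (bearing 135°).
Geostrophic balance: in the Southern Hemisphere the Coriolis force deflects motion to the left, so the geostrophic wind blows 90° to the left of the pressure-gradient force (low pressure on the right).
Rotating 135° by 90° counterclockwise gives 045° — the wind blows toward the northeast.

045°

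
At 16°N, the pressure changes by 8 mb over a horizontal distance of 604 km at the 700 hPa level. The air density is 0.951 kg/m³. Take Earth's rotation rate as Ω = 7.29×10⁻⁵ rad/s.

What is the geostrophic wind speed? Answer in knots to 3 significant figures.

67.4 knots

Coriolis parameter at 16°N:
f = 2Ω sin φ = 2 × 7.29×10⁻⁵ × sin 16° = 4.02×10⁻⁵ s⁻¹
Pressure gradient: |∂P/∂n| = 800 Pa / 604000 m = 1.32×10⁻³ Pa/m
Geostrophic balance (pressure-gradient force = Coriolis force):
V_g = (1/(fρ)) |∂P/∂n| = 1.32×10⁻³ / (4.02×10⁻⁵ × 0.951) = 34.7 m/s
Converting: 34.7 m/s × 1.944 = 67.4 knots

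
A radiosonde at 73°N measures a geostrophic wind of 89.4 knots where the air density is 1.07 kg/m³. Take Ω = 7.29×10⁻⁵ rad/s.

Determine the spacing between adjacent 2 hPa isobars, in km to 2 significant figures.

Coriolis parameter at 73°N:
f = 2Ω sin φ = 2 × 7.29×10⁻⁵ × sin 73° = 1.39×10⁻⁴ s⁻¹
Wind speed in SI: 89.4 knots = 46.0 m/s
Geostrophic balance rearranged: |∂P/∂n| = f ρ V_g
|∂P/∂n| = 1.39×10⁻⁴ × 1.07 × 46.0 = 6.86×10⁻³ Pa/m
Isobar spacing: Δn = ΔP/|∂P/∂n| = 200 Pa / 6.86×10⁻³ Pa/m = 29149 m ≈ 29 km

29 km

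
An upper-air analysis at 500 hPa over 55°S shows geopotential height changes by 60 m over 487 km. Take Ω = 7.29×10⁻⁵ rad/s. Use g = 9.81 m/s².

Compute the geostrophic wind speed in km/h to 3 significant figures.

36.4 km/h

Coriolis parameter at 55°S:
f = 2Ω sin φ = 2 × 7.29×10⁻⁵ × sin 55° = 1.19×10⁻⁴ s⁻¹
Height gradient: |∂Z/∂n| = 60 m / 487000 m = 1.23×10⁻⁴
On a pressure surface, geostrophic balance gives V_g = (g/f)|∂Z/∂n|:
V_g = 9.81 × 1.23×10⁻⁴ / 1.19×10⁻⁴ = 10.1 m/s
Converting: 10.1 m/s × 3.6 = 36.4 km/h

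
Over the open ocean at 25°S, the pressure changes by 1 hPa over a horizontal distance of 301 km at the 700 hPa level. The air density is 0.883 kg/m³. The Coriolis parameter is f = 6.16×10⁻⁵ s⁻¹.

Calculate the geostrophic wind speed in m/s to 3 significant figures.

Pressure gradient: |∂P/∂n| = 100 Pa / 301000 m = 3.32×10⁻⁴ Pa/m
Geostrophic balance (pressure-gradient force = Coriolis force):
V_g = (1/(fρ)) |∂P/∂n| = 3.32×10⁻⁴ / (6.16×10⁻⁵ × 0.883) = 6.11 m/s

6.11 m/s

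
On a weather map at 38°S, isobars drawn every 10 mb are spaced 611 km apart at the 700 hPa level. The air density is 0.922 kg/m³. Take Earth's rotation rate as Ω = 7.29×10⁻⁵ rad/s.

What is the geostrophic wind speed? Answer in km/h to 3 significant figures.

71.2 km/h

Coriolis parameter at 38°S:
f = 2Ω sin φ = 2 × 7.29×10⁻⁵ × sin 38° = 8.98×10⁻⁵ s⁻¹
Pressure gradient: |∂P/∂n| = 1000 Pa / 611000 m = 1.64×10⁻³ Pa/m
Geostrophic balance (pressure-gradient force = Coriolis force):
V_g = (1/(fρ)) |∂P/∂n| = 1.64×10⁻³ / (8.98×10⁻⁵ × 0.922) = 19.8 m/s
Converting: 19.8 m/s × 3.6 = 71.2 km/h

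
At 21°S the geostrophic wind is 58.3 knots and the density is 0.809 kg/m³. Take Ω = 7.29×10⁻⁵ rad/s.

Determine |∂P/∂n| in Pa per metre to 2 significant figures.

1.3×10⁻³ Pa/m

Coriolis parameter at 21°S:
f = 2Ω sin φ = 2 × 7.29×10⁻⁵ × sin 21° = 5.23×10⁻⁵ s⁻¹
Wind speed in SI: 58.3 knots = 30.0 m/s
Geostrophic balance rearranged: |∂P/∂n| = f ρ V_g
|∂P/∂n| = 5.23×10⁻⁵ × 0.809 × 30.0 = 1.27×10⁻³ Pa/m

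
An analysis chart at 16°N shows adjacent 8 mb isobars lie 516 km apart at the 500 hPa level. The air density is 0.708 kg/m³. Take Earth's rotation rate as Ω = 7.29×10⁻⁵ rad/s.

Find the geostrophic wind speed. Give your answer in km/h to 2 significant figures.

Coriolis parameter at 16°N:
f = 2Ω sin φ = 2 × 7.29×10⁻⁵ × sin 16° = 4.02×10⁻⁵ s⁻¹
Pressure gradient: |∂P/∂n| = 800 Pa / 516000 m = 1.55×10⁻³ Pa/m
Geostrophic balance (pressure-gradient force = Coriolis force):
V_g = (1/(fρ)) |∂P/∂n| = 1.55×10⁻³ / (4.02×10⁻⁵ × 0.708) = 54.5 m/s
Converting: 54.5 m/s × 3.6 = 200 km/h

200 km/h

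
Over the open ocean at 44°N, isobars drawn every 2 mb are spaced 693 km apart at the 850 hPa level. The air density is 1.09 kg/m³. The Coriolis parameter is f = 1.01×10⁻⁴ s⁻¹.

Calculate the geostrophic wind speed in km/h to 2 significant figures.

9.4 km/h

Pressure gradient: |∂P/∂n| = 200 Pa / 693000 m = 2.89×10⁻⁴ Pa/m
Geostrophic balance (pressure-gradient force = Coriolis force):
V_g = (1/(fρ)) |∂P/∂n| = 2.89×10⁻⁴ / (1.01×10⁻⁴ × 1.09) = 2.62 m/s
Converting: 2.62 m/s × 3.6 = 9.4 km/h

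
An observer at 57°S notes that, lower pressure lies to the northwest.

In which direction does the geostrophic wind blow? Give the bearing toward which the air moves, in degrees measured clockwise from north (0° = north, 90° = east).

The pressure-gradient force points toward the northwest (bearing 315°).
Geostrophic balance: in the Southern Hemisphere the Coriolis force deflects motion to the left, so the geostrophic wind blows 90° to the left of the pressure-gradient force (low pressure on the right).
Rotating 315° by 90° counterclockwise gives 225° — the wind blows toward the southwest.

225°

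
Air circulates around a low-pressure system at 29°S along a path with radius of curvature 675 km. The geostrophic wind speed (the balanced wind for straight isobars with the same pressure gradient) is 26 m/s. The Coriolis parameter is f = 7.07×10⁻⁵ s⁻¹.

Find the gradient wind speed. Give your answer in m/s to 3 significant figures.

18.7 m/s

Around a low, centrifugal force acts outward with Coriolis, so pressure-gradient force balances both:
(1/ρ)|∂P/∂n| = fV + V²/R  →  V² + fR·V − fR·V_g = 0
With fR = 7.07×10⁻⁵ × 675×10³ m = 47.7 m/s:
V = [−fR + √((fR)² + 4 fR V_g)]/2 = [−47.7 + √(47.7² + 4×47.7×26)]/2 = 18.7 m/s
Subgeostrophic (V < V_g = 26 m/s), as expected around a low.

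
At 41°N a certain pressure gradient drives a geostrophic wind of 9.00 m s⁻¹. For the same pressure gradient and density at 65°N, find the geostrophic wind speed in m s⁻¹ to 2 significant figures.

6.5 m s⁻¹

With the same pressure gradient and density, V_g ∝ 1/f ∝ 1/sin φ.
V₂ = V₁ · sin φ₁ / sin φ₂ = 9.00 × sin 41° / sin 65°
V₂ = 9.00 × 0.6561/0.9063 = 6.5 m s⁻¹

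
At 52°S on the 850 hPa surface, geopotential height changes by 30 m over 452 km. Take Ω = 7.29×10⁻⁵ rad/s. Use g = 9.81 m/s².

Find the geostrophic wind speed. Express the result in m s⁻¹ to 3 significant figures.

Coriolis parameter at 52°S:
f = 2Ω sin φ = 2 × 7.29×10⁻⁵ × sin 52° = 1.15×10⁻⁴ s⁻¹
Height gradient: |∂Z/∂n| = 30 m / 452000 m = 6.64×10⁻⁵
On a pressure surface, geostrophic balance gives V_g = (g/f)|∂Z/∂n|:
V_g = 9.81 × 6.64×10⁻⁵ / 1.15×10⁻⁴ = 5.67 m/s

5.67 m s⁻¹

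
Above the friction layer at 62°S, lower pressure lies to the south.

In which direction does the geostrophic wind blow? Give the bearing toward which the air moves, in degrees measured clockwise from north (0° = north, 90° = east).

The pressure-gradient force points toward the south (bearing 180°).
Geostrophic balance: in the Southern Hemisphere the Coriolis force deflects motion to the left, so the geostrophic wind blows 90° to the left of the pressure-gradient force (low pressure on the right).
Rotating 180° by 90° counterclockwise gives 090° — the wind blows toward the east.

090°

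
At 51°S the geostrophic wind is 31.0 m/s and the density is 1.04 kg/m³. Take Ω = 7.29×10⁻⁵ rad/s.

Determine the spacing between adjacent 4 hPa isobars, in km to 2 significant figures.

110 km

Coriolis parameter at 51°S:
f = 2Ω sin φ = 2 × 7.29×10⁻⁵ × sin 51° = 1.13×10⁻⁴ s⁻¹
Geostrophic balance rearranged: |∂P/∂n| = f ρ V_g
|∂P/∂n| = 1.13×10⁻⁴ × 1.04 × 31.0 = 3.65×10⁻³ Pa/m
Isobar spacing: Δn = ΔP/|∂P/∂n| = 400 Pa / 3.65×10⁻³ Pa/m = 109498 m ≈ 110 km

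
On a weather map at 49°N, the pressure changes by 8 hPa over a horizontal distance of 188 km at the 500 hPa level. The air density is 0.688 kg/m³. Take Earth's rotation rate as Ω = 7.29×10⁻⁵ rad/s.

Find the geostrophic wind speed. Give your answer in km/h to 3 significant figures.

Coriolis parameter at 49°N:
f = 2Ω sin φ = 2 × 7.29×10⁻⁵ × sin 49° = 1.10×10⁻⁴ s⁻¹
Pressure gradient: |∂P/∂n| = 800 Pa / 188000 m = 4.26×10⁻³ Pa/m
Geostrophic balance (pressure-gradient force = Coriolis force):
V_g = (1/(fρ)) |∂P/∂n| = 4.26×10⁻³ / (1.10×10⁻⁴ × 0.688) = 56.2 m/s
Converting: 56.2 m/s × 3.6 = 202 km/h

202 km/h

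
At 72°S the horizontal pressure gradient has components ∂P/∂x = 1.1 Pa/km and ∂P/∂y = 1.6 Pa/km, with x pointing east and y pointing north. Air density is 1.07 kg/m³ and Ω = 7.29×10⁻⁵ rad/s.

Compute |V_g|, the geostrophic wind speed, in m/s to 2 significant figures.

Coriolis parameter at 72°S:
f = 2Ω sin φ = 2 × 7.29×10⁻⁵ × sin 72° = 1.39×10⁻⁴ s⁻¹
In the Southern Hemisphere f is negative: f = −1.39×10⁻⁴ s⁻¹.
Component geostrophic relations (x east, y north):
u_g = −(1/(fρ)) ∂P/∂y,  v_g = (1/(fρ)) ∂P/∂x
u_g = −(1.6×10⁻³)/(−1.39×10⁻⁴ × 1.07) = 10.8 m/s;  v_g = (1.1×10⁻³)/(−1.39×10⁻⁴ × 1.07) = −7.41 m/s
|V_g| = √(u_g² + v_g²) = 13.1 m/s

13 m/s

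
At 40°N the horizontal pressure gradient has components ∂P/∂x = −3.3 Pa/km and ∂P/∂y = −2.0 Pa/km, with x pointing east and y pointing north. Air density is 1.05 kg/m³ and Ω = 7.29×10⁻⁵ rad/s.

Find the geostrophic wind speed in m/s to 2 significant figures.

39 m/s

Coriolis parameter at 40°N:
f = 2Ω sin φ = 2 × 7.29×10⁻⁵ × sin 40° = 9.37×10⁻⁵ s⁻¹
Component geostrophic relations (x east, y north):
u_g = −(1/(fρ)) ∂P/∂y,  v_g = (1/(fρ)) ∂P/∂x
u_g = −(−2.0×10⁻³)/(9.37×10⁻⁵ × 1.05) = 20.3 m/s;  v_g = (−3.3×10⁻³)/(9.37×10⁻⁵ × 1.05) = −33.5 m/s
|V_g| = √(u_g² + v_g²) = 39.2 m/s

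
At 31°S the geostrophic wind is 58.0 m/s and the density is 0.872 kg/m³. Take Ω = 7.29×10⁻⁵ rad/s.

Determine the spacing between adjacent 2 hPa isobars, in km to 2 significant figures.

53 km

Coriolis parameter at 31°S:
f = 2Ω sin φ = 2 × 7.29×10⁻⁵ × sin 31° = 7.51×10⁻⁵ s⁻¹
Geostrophic balance rearranged: |∂P/∂n| = f ρ V_g
|∂P/∂n| = 7.51×10⁻⁵ × 0.872 × 58.0 = 3.80×10⁻³ Pa/m
Isobar spacing: Δn = ΔP/|∂P/∂n| = 200 Pa / 3.80×10⁻³ Pa/m = 52661 m ≈ 53 km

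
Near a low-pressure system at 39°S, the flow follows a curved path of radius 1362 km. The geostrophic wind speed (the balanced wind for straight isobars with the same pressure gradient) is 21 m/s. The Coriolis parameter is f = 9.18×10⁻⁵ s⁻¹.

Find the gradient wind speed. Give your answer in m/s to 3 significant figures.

Around a low, centrifugal force acts outward with Coriolis, so pressure-gradient force balances both:
(1/ρ)|∂P/∂n| = fV + V²/R  →  V² + fR·V − fR·V_g = 0
With fR = 9.18×10⁻⁵ × 1362×10³ m = 125 m/s:
V = [−fR + √((fR)² + 4 fR V_g)]/2 = [−125 + √(125² + 4×125×21)]/2 = 18.3 m/s
Subgeostrophic (V < V_g = 21 m/s), as expected around a low.

18.3 m/s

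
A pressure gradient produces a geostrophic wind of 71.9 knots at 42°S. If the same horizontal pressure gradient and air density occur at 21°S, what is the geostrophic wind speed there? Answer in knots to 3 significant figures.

With the same pressure gradient and density, V_g ∝ 1/f ∝ 1/sin φ.
V₂ = V₁ · sin φ₁ / sin φ₂ = 71.9 × sin 42° / sin 21°
V₂ = 71.9 × 0.6691/0.3584 = 134 knots

134 knots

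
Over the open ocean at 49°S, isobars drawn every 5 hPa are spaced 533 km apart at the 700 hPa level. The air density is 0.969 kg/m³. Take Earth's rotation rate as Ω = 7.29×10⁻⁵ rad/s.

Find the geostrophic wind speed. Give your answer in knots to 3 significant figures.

17.1 knots

Coriolis parameter at 49°S:
f = 2Ω sin φ = 2 × 7.29×10⁻⁵ × sin 49° = 1.10×10⁻⁴ s⁻¹
Pressure gradient: |∂P/∂n| = 500 Pa / 533000 m = 9.38×10⁻⁴ Pa/m
Geostrophic balance (pressure-gradient force = Coriolis force):
V_g = (1/(fρ)) |∂P/∂n| = 9.38×10⁻⁴ / (1.10×10⁻⁴ × 0.969) = 8.80 m/s
Converting: 8.80 m/s × 1.944 = 17.1 knots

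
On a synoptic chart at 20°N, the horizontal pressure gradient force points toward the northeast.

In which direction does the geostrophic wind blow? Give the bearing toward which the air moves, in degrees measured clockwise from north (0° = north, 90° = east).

135°

The pressure-gradient force points toward the northeast (bearing 045°).
Geostrophic balance: in the Northern Hemisphere the Coriolis force deflects motion to the right, so the geostrophic wind blows 90° to the right of the pressure-gradient force (low pressure on the left).
Rotating 045° by 90° clockwise gives 135° — the wind blows toward the southeast.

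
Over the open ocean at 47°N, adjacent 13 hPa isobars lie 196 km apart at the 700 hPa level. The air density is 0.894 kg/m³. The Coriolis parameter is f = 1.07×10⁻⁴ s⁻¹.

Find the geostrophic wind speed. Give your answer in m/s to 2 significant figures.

Pressure gradient: |∂P/∂n| = 1300 Pa / 196000 m = 6.63×10⁻³ Pa/m
Geostrophic balance (pressure-gradient force = Coriolis force):
V_g = (1/(fρ)) |∂P/∂n| = 6.63×10⁻³ / (1.07×10⁻⁴ × 0.894) = 69.3 m/s

69 m/s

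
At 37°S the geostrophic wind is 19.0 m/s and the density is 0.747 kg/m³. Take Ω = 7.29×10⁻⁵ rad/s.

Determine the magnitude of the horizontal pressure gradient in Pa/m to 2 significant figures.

Coriolis parameter at 37°S:
f = 2Ω sin φ = 2 × 7.29×10⁻⁵ × sin 37° = 8.77×10⁻⁵ s⁻¹
Geostrophic balance rearranged: |∂P/∂n| = f ρ V_g
|∂P/∂n| = 8.77×10⁻⁵ × 0.747 × 19.0 = 1.25×10⁻³ Pa/m

1.2×10⁻³ Pa/m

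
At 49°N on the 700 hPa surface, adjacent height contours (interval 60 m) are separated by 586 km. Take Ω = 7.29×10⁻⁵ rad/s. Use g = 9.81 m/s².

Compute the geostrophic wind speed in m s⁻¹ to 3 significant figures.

9.13 m s⁻¹

Coriolis parameter at 49°N:
f = 2Ω sin φ = 2 × 7.29×10⁻⁵ × sin 49° = 1.10×10⁻⁴ s⁻¹
Height gradient: |∂Z/∂n| = 60 m / 586000 m = 1.02×10⁻⁴
On a pressure surface, geostrophic balance gives V_g = (g/f)|∂Z/∂n|:
V_g = 9.81 × 1.02×10⁻⁴ / 1.10×10⁻⁴ = 9.13 m/s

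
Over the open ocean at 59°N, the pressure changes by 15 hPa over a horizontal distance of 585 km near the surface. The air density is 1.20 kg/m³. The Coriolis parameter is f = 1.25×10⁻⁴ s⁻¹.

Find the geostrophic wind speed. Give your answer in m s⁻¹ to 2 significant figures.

17 m s⁻¹

Pressure gradient: |∂P/∂n| = 1500 Pa / 585000 m = 2.56×10⁻³ Pa/m
Geostrophic balance (pressure-gradient force = Coriolis force):
V_g = (1/(fρ)) |∂P/∂n| = 2.56×10⁻³ / (1.25×10⁻⁴ × 1.20) = 17.1 m/s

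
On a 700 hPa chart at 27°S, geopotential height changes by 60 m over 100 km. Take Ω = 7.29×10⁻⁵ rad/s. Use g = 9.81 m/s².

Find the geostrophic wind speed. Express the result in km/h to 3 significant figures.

Coriolis parameter at 27°S:
f = 2Ω sin φ = 2 × 7.29×10⁻⁵ × sin 27° = 6.62×10⁻⁵ s⁻¹
Height gradient: |∂Z/∂n| = 60 m / 100000 m = 6.00×10⁻⁴
On a pressure surface, geostrophic balance gives V_g = (g/f)|∂Z/∂n|:
V_g = 9.81 × 6.00×10⁻⁴ / 6.62×10⁻⁵ = 88.9 m/s
Converting: 88.9 m/s × 3.6 = 320 km/h

320 km/h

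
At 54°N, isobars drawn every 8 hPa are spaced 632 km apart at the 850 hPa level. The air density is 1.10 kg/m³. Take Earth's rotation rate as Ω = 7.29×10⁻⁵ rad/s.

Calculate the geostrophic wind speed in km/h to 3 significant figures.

Coriolis parameter at 54°N:
f = 2Ω sin φ = 2 × 7.29×10⁻⁵ × sin 54° = 1.18×10⁻⁴ s⁻¹
Pressure gradient: |∂P/∂n| = 800 Pa / 632000 m = 1.27×10⁻³ Pa/m
Geostrophic balance (pressure-gradient force = Coriolis force):
V_g = (1/(fρ)) |∂P/∂n| = 1.27×10⁻³ / (1.18×10⁻⁴ × 1.10) = 9.76 m/s
Converting: 9.76 m/s × 3.6 = 35.1 km/h

35.1 km/h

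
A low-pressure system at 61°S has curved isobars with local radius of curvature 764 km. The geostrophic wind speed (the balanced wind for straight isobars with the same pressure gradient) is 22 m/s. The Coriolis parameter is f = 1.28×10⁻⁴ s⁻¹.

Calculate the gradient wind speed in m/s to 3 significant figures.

18.5 m/s

Around a low, centrifugal force acts outward with Coriolis, so pressure-gradient force balances both:
(1/ρ)|∂P/∂n| = fV + V²/R  →  V² + fR·V − fR·V_g = 0
With fR = 1.28×10⁻⁴ × 764×10³ m = 97.8 m/s:
V = [−fR + √((fR)² + 4 fR V_g)]/2 = [−97.8 + √(97.8² + 4×97.8×22)]/2 = 18.5 m/s
Subgeostrophic (V < V_g = 22 m/s), as expected around a low.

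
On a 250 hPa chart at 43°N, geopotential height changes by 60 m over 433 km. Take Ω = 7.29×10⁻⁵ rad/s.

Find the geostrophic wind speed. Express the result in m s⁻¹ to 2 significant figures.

Coriolis parameter at 43°N:
f = 2Ω sin φ = 2 × 7.29×10⁻⁵ × sin 43° = 9.94×10⁻⁵ s⁻¹
Height gradient: |∂Z/∂n| = 60 m / 433000 m = 1.39×10⁻⁴
On a pressure surface, geostrophic balance gives V_g = (g/f)|∂Z/∂n|:
V_g = 9.81 × 1.39×10⁻⁴ / 9.94×10⁻⁵ = 13.7 m/s

14 m s⁻¹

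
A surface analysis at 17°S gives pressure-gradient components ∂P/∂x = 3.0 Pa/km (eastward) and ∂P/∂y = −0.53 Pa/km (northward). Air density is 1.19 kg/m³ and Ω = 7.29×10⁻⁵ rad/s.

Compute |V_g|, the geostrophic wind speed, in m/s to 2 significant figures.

60 m/s

Coriolis parameter at 17°S:
f = 2Ω sin φ = 2 × 7.29×10⁻⁵ × sin 17° = 4.26×10⁻⁵ s⁻¹
In the Southern Hemisphere f is negative: f = −4.26×10⁻⁵ s⁻¹.
Component geostrophic relations (x east, y north):
u_g = −(1/(fρ)) ∂P/∂y,  v_g = (1/(fρ)) ∂P/∂x
u_g = −(−0.53×10⁻³)/(−4.26×10⁻⁵ × 1.19) = −10.4 m/s;  v_g = (3.0×10⁻³)/(−4.26×10⁻⁵ × 1.19) = −59.1 m/s
|V_g| = √(u_g² + v_g²) = 60.1 m/s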